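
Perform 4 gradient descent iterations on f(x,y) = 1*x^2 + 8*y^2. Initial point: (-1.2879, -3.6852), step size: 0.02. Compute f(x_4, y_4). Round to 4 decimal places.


Gradient descent on f(x,y) = 1*x^2 + 8*y^2.
Starting point: (-1.2879, -3.6852), alpha = 0.02
Step 1: grad_x = 2*1*-1.2879 = -2.5758, grad_y = 2*8*-3.6852 = -58.9632
  x_1 = -1.2879 - 0.02*-2.5758 = -1.2364
  y_1 = -3.6852 - 0.02*-58.9632 = -2.5059
Step 2: grad_x = 2*1*-1.2364 = -2.4728, grad_y = 2*8*-2.5059 = -40.095
  x_2 = -1.2364 - 0.02*-2.4728 = -1.1869
  y_2 = -2.5059 - 0.02*-40.095 = -1.704
Step 3: grad_x = 2*1*-1.1869 = -2.3739, grad_y = 2*8*-1.704 = -27.2646
  x_3 = -1.1869 - 0.02*-2.3739 = -1.1395
  y_3 = -1.704 - 0.02*-27.2646 = -1.1587
Step 4: grad_x = 2*1*-1.1395 = -2.2789, grad_y = 2*8*-1.1587 = -18.5399
  x_4 = -1.1395 - 0.02*-2.2789 = -1.0939
  y_4 = -1.1587 - 0.02*-18.5399 = -0.7879
f(-1.0939, -0.7879) = 1*(-1.0939)^2 + 8*(-0.7879)^2 = 6.1634


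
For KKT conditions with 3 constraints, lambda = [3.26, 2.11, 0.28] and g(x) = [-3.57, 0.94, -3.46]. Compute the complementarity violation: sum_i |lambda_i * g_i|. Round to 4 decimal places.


KKT complementary slackness check:
lambda_1 * g_1 = 3.26 * -3.57 = -11.6382
lambda_2 * g_2 = 2.11 * 0.94 = 1.9834
lambda_3 * g_3 = 0.28 * -3.46 = -0.9688
Total violation = 11.6382 + 1.9834 + 0.9688 = 14.5904


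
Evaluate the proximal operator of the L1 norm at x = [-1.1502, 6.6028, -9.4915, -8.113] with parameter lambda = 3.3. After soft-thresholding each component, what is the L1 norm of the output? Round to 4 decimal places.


Soft-thresholding with lambda = 3.3:
prox(-1.1502) = sign(-1.1502)*max(|-1.1502| - 3.3, 0) = 0.0
prox(6.6028) = sign(6.6028)*max(|6.6028| - 3.3, 0) = 3.3028
prox(-9.4915) = sign(-9.4915)*max(|-9.4915| - 3.3, 0) = -6.1915
prox(-8.113) = sign(-8.113)*max(|-8.113| - 3.3, 0) = -4.813
prox(x) = [0.0, 3.3028, -6.1915, -4.813]
||prox(x)||_1 = 0.0 + 3.3028 + 6.1915 + 4.813 = 14.3073


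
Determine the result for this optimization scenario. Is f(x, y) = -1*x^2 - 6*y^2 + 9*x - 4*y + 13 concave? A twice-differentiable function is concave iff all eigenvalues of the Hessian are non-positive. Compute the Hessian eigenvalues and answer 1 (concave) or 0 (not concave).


The Hessian of f(x,y) = -1*x^2 - 6*y^2 + 9*x - 4*y + 13 is:
H = [[-2, 0], [0, -12]]
Trace = -2 - 12 = -14
Determinant = -2*-12 - (0)^2 = 24
Discriminant = (-14)^2 - 4*24 = 100.0
Eigenvalues: lambda_1 = -12.0, lambda_2 = -2.0
The function is concave.

1


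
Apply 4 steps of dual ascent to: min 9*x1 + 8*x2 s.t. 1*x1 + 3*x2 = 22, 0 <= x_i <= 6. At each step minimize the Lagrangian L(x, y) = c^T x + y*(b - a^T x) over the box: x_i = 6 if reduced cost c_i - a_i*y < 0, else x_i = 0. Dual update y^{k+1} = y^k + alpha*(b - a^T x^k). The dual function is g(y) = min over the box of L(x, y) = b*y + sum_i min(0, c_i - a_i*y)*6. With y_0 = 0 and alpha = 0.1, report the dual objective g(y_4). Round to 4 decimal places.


Dual ascent for LP: min 9*x1 + 8*x2, 1*x1 + 3*x2 = 22, 0 <= x_i <= 6
Step 1: y^k = 0.0, reduced costs: (9.0, 8.0)
  x^k = (0.0, 0.0), subgradient = b - a^T x = 22.0
  y^{k+1} = 0.0 + 0.1*22.0 = 2.2
Step 2: y^k = 2.2, reduced costs: (6.8, 1.4)
  x^k = (0.0, 0.0), subgradient = b - a^T x = 22.0
  y^{k+1} = 2.2 + 0.1*22.0 = 4.4
Step 3: y^k = 4.4, reduced costs: (4.6, -5.2)
  x^k = (0.0, 6.0), subgradient = b - a^T x = 4.0
  y^{k+1} = 4.4 + 0.1*4.0 = 4.8
Step 4: y^k = 4.8, reduced costs: (4.2, -6.4)
  x^k = (0.0, 6.0), subgradient = b - a^T x = 4.0
  y^{k+1} = 4.8 + 0.1*4.0 = 5.2
Dual objective at y_4 = 5.2: reduced costs (3.8, -7.6), box minimizer x = (0.0, 6.0)
g(y_4) = b*y + (c1 - a1*y)*x1 + (c2 - a2*y)*x2 = 22*5.2 + 3.8*0.0 + (-7.6)*6.0 = 114.4 + 0.0 - 45.6 = 68.8


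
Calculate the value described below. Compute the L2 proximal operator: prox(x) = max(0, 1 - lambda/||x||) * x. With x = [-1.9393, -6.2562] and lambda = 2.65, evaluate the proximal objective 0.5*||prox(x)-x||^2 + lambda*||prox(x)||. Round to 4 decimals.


Step 1: Compute ||x||.
||x|| = 6.5499
Step 2: Compute scaling factor.
scale = max(0, 1 - 2.65/6.5499) = 0.5954
Step 3: prox(x) = [-1.1547, -3.725]
||prox(x)|| = 3.8999
Step 4: Proximal objective.
0.5*||prox-x||^2 = 3.5113
lambda*||prox|| = 10.3347
Total = 13.8459


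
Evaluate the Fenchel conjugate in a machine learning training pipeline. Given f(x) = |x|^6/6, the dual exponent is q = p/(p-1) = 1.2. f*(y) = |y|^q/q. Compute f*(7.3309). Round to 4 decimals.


The conjugate exponent q satisfies 1/p + 1/q = 1.
p = 6, so q = 6/(6 - 1) = 1.2
|y|^q = 7.3309^1.2 = 10.9191
f*(7.3309) = 10.9191 / 1.2 = 9.0993


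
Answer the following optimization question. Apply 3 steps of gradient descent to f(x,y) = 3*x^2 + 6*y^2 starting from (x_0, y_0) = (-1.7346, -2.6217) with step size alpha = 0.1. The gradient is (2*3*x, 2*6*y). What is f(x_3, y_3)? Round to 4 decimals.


Gradient descent on f(x,y) = 3*x^2 + 6*y^2.
Starting point: (-1.7346, -2.6217), alpha = 0.1
Step 1: grad_x = 2*3*-1.7346 = -10.4076, grad_y = 2*6*-2.6217 = -31.4604
  x_1 = -1.7346 - 0.1*-10.4076 = -0.6938
  y_1 = -2.6217 - 0.1*-31.4604 = 0.5243
Step 2: grad_x = 2*3*-0.6938 = -4.163, grad_y = 2*6*0.5243 = 6.2921
  x_2 = -0.6938 - 0.1*-4.163 = -0.2775
  y_2 = 0.5243 - 0.1*6.2921 = -0.1049
Step 3: grad_x = 2*3*-0.2775 = -1.6652, grad_y = 2*6*-0.1049 = -1.2584
  x_3 = -0.2775 - 0.1*-1.6652 = -0.111
  y_3 = -0.1049 - 0.1*-1.2584 = 0.021
f(-0.111, 0.021) = 3*(-0.111)^2 + 6*0.021^2 = 0.0396


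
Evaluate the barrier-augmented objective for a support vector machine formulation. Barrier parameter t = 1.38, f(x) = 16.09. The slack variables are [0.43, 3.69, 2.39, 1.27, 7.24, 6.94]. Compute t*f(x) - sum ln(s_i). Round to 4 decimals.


Step 1: Compute log-barrier.
ln values: [-0.844, 1.3056, 0.8713, 0.239, 1.9796, 1.9373]
phi = -(-0.844 + 1.3056 + 0.8713 + 0.239 + 1.9796 + 1.9373) = -5.4889
Step 2: Compute augmented objective.
t*f(x) = 1.38*16.09 = 22.2042
Total = 22.2042 - 5.4889 = 16.7153


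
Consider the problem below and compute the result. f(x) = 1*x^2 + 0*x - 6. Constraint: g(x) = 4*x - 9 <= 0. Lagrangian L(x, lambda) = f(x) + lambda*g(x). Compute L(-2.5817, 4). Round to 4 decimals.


Step 1: Evaluate f(x).
f(-2.5817) = 1*(-2.5817)^2 + 0*(-2.5817) - 6 = 0.6652
Step 2: Evaluate g(x).
g(-2.5817) = 4*-2.5817 - 9 = -19.3268
Step 3: Compute Lagrangian.
L = 0.6652 + 4*-19.3268 = -76.642


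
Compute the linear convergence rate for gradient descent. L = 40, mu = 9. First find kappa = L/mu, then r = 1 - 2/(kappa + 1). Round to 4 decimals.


Step 1: Compute the condition number.
kappa = L/mu = 40/9 = 4.4444
Step 2: Compute the convergence rate.
r = 1 - 2/(kappa + 1) = 1 - 2*mu/(L + mu) = (L - mu)/(L + mu) = 31/49 = 0.6327


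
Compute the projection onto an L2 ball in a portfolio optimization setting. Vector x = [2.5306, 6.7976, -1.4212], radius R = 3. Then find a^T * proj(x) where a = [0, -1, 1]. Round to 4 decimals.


Step 1: Compute ||x|| (intermediates to 6 decimals).
||x|| = sqrt(2.5306^2 + 6.7976^2 + (-1.4212)^2) = 7.391286
Step 2: Project.
Since ||x|| > R, scale = R/||x|| = 3/7.391286 = 0.405883, proj(x) = scale * x
proj(x) = [1.027128, 2.75903, -0.576841]
Step 3: Dot product.
a^T * proj(x) = 0*1.027128 - 1*2.75903 + 1*(-0.576841) = -3.3359


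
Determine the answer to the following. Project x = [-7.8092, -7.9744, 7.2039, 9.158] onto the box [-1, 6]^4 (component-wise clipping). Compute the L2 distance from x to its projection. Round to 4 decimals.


Project each component onto [-1, 6].
clip(-7.8092) = -1.0, clip(-7.9744) = -1.0, clip(7.2039) = 6.0, clip(9.158) = 6.0
Projection = [-1.0, -1.0, 6.0, 6.0]
Squared diffs: [46.3652, 48.6423, 1.4494, 9.973]
Distance = sqrt(106.4299) = 10.3165


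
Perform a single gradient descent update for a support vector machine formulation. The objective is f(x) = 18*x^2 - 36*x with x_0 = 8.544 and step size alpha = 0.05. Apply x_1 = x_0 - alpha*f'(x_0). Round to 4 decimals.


We compute the gradient at x_0 and apply the update.
f'(x) = 36*x - 36
f'(8.544) = 36*8.544 - 36 = 271.584
x_1 = 8.544 - 0.05*271.584 = -5.0352


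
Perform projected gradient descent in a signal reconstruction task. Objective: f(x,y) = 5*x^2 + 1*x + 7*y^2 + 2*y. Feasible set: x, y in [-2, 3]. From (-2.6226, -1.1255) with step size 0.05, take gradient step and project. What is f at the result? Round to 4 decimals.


Step 1: Compute gradient at (-2.6226, -1.1255).
grad_x = 2*5*-2.6226 + 1 = -25.226
grad_y = 2*7*-1.1255 + 2 = -13.757
Step 2: Gradient step.
x_raw = -2.6226 - 0.05*-25.226 = -1.3613
y_raw = -1.1255 - 0.05*-13.757 = -0.4377
Step 3: Project onto [-2, 3].
x_proj = clip(-1.3613) = -1.3613
y_proj = clip(-0.4377) = -0.4377
Step 4: Evaluate f.
f(-1.3613, -0.4377) = 8.3699


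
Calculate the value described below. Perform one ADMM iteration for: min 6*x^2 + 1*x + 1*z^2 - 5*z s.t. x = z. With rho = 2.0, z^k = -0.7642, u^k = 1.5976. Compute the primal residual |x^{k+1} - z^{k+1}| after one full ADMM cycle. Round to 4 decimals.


ADMM iteration with rho = 2.0, z^k = -0.7642, u^k = 1.5976
Step 1: x-update.
Minimize 6*x^2 + 1*x + (2.0/2)*(x + 0.7642 + 1.5976)^2
FOC: (2*6 + 2.0)*x = -1 + 2.0*(-0.7642 - 1.5976)
x^{k+1} = -0.4088
Step 2: z-update.
Minimize 1*z^2 - 5*z + (2.0/2)*(-0.4088 - z + 1.5976)^2
FOC: (2*1 + 2.0)*z = 5 + 2.0*(-0.4088 + 1.5976)
z^{k+1} = 1.8444
Step 3: u-update.
u^{k+1} = 1.5976 - 0.4088 - 1.8444 = -0.6556
Step 4: Primal residual = |-0.4088 - 1.8444| = 2.2532


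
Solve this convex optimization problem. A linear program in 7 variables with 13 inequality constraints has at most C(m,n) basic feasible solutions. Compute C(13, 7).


Each vertex corresponds to some choice of n active constraints out of m, so the number of vertices is at most C(m, n) = m! / (n!(m-n)!).
m = 13, n = 7
Numerator: 13 * 12 * 11 * 10 * 9 * 8 * 7
Denominator: 7! = 5040
C(13, 7) = 1716


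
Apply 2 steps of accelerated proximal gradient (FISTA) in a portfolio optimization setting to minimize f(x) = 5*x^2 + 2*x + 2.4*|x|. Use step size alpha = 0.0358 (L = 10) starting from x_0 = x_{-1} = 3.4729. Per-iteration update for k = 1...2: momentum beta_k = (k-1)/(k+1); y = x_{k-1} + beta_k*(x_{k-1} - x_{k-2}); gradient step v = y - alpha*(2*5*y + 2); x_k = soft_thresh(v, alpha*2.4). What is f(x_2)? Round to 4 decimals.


FISTA on f(x) = 5*x^2 + 2*x + 2.4*|x|
L = 10, alpha = 0.0358
Iteration 1: beta = 0.0, y = 3.4729 + 0.0*(3.4729 - 3.4729) = 3.4729
  grad(y) = 36.729, v = y - alpha*grad = 2.158
  prox(v) = soft_thresh(2.158, 0.0859) = 2.0721
Iteration 2: beta = 0.3333, y = 2.0721 + 0.3333*(2.0721 - 3.4729) = 1.6051
  grad(y) = 18.0514, v = y - alpha*grad = 0.9589
  prox(v) = soft_thresh(0.9589, 0.0859) = 0.873
f(x_2) = 5*0.873^2 + 2*0.873 + 2.4*|0.873| = 7.6516


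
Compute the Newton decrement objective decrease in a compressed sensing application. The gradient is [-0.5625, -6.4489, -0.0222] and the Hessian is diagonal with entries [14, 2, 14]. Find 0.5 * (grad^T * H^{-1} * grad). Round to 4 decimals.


Step 1: H is diagonal, so H^(-1) * g = [-0.0402, -3.2245, -0.0016].
Step 2: g^T H^(-1) g = sum_i g_i^2 / H_ii
  = (-0.5625)^2/14 + (-6.4489)^2/2 + (-0.0222)^2/14
  = 0.0226 + 20.7942 + 0.0 = 20.8168
Step 3: Objective decrease = 0.5 * g^T H^(-1) g = 10.4084


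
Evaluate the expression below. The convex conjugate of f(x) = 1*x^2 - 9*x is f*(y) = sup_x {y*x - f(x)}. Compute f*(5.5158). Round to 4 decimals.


f*(y) = sup_x {y*x - a*x^2 - b*x} = sup_x {(y-b)*x - a*x^2}
FOC: (y - b) - 2a*x = 0 => x* = (y - b)/(2a)
x* = (5.5158 + 9)/(2*1) = 7.2579
f*(5.5158) = (y-b)^2/(4a) = (5.5158 + 9)^2/(4*1)
= 210.7084/4 = 52.6771


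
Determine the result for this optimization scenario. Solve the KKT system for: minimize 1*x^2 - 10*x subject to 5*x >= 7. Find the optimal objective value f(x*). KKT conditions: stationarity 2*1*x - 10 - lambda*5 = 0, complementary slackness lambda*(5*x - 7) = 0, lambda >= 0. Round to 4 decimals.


Step 1: Try lambda = 0 (constraint inactive).
Stationarity: 2*1*x - 10 = 0
x* = 10/(2*1) = 5.0
Check constraint: 5*5.0 = 25.0 >= 7 -- satisfied.
Step 2: Compute optimal value.
f(x*) = 1*5.0^2 - 10*5.0 = -25.0


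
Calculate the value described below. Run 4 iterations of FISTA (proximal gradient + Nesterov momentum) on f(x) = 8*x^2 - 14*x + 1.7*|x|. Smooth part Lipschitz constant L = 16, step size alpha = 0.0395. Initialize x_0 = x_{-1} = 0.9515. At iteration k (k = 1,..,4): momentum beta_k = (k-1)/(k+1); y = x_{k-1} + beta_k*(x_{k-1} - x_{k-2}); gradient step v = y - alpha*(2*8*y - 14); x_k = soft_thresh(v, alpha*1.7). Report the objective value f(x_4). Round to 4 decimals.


FISTA on f(x) = 8*x^2 - 14*x + 1.7*|x|
L = 16, alpha = 0.0395
Iteration 1: beta = 0.0, y = 0.9515 + 0.0*(0.9515 - 0.9515) = 0.9515
  grad(y) = 1.224, v = y - alpha*grad = 0.9032
  prox(v) = soft_thresh(0.9032, 0.0672) = 0.836
Iteration 2: beta = 0.3333, y = 0.836 + 0.3333*(0.836 - 0.9515) = 0.7975
  grad(y) = -1.24, v = y - alpha*grad = 0.8465
  prox(v) = soft_thresh(0.8465, 0.0672) = 0.7793
Iteration 3: beta = 0.5, y = 0.7793 + 0.5*(0.7793 - 0.836) = 0.751
  grad(y) = -1.9841, v = y - alpha*grad = 0.8294
  prox(v) = soft_thresh(0.8294, 0.0672) = 0.7622
Iteration 4: beta = 0.6, y = 0.7622 + 0.6*(0.7622 - 0.7793) = 0.7519
  grad(y) = -1.9688, v = y - alpha*grad = 0.8297
  prox(v) = soft_thresh(0.8297, 0.0672) = 0.7626
f(x_4) = 8*0.7626^2 - 14*0.7626 + 1.7*|0.7626| = -4.7275


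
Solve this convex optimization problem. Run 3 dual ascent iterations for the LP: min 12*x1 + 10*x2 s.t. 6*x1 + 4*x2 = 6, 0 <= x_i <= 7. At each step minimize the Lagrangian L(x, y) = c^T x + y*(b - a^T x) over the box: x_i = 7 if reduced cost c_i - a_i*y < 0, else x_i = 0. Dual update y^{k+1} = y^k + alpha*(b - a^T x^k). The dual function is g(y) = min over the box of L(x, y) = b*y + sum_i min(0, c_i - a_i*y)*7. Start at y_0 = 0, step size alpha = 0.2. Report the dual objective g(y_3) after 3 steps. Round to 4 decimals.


Dual ascent for LP: min 12*x1 + 10*x2, 6*x1 + 4*x2 = 6, 0 <= x_i <= 7
Step 1: y^k = 0.0, reduced costs: (12.0, 10.0)
  x^k = (0.0, 0.0), subgradient = b - a^T x = 6.0
  y^{k+1} = 0.0 + 0.2*6.0 = 1.2
Step 2: y^k = 1.2, reduced costs: (4.8, 5.2)
  x^k = (0.0, 0.0), subgradient = b - a^T x = 6.0
  y^{k+1} = 1.2 + 0.2*6.0 = 2.4
Step 3: y^k = 2.4, reduced costs: (-2.4, 0.4)
  x^k = (7.0, 0.0), subgradient = b - a^T x = -36.0
  y^{k+1} = 2.4 + 0.2*-36.0 = -4.8
Dual objective at y_3 = -4.8: reduced costs (40.8, 29.2), box minimizer x = (0.0, 0.0)
g(y_3) = b*y + (c1 - a1*y)*x1 + (c2 - a2*y)*x2 = 6*(-4.8) + 40.8*0.0 + 29.2*0.0 = -28.8 + 0.0 + 0.0 = -28.8


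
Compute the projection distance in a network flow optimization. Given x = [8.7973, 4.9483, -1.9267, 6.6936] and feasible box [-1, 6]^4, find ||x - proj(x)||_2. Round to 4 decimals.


Project each component onto [-1, 6].
clip(8.7973) = 6.0, clip(4.9483) = 4.9483, clip(-1.9267) = -1.0, clip(6.6936) = 6.0
Projection = [6.0, 4.9483, -1.0, 6.0]
Squared diffs: [7.8249, 0.0, 0.8588, 0.4811]
Distance = sqrt(9.1648) = 3.0273


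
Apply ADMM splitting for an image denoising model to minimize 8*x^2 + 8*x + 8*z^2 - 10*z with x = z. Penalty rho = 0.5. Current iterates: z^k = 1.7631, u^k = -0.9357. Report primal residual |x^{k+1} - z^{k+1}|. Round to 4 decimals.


ADMM iteration with rho = 0.5, z^k = 1.7631, u^k = -0.9357
Step 1: x-update.
Minimize 8*x^2 + 8*x + (0.5/2)*(x - 1.7631 - 0.9357)^2
FOC: (2*8 + 0.5)*x = -8 + 0.5*(1.7631 + 0.9357)
x^{k+1} = -0.4031
Step 2: z-update.
Minimize 8*z^2 - 10*z + (0.5/2)*(-0.4031 - z - 0.9357)^2
FOC: (2*8 + 0.5)*z = 10 + 0.5*(-0.4031 - 0.9357)
z^{k+1} = 0.5655
Step 3: u-update.
u^{k+1} = -0.9357 - 0.4031 - 0.5655 = -1.9043
Step 4: Primal residual = |-0.4031 - 0.5655| = 0.9686


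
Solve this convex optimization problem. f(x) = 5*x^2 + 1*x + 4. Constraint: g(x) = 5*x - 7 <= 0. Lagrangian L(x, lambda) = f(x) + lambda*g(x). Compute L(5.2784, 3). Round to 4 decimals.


Step 1: Evaluate f(x).
f(5.2784) = 5*5.2784^2 + 1*5.2784 + 4 = 148.5859
Step 2: Evaluate g(x).
g(5.2784) = 5*5.2784 - 7 = 19.392
Step 3: Compute Lagrangian.
L = 148.5859 + 3*19.392 = 206.7619


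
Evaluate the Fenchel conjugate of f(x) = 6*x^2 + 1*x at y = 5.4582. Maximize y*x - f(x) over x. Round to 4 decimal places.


f*(y) = sup_x {y*x - a*x^2 - b*x} = sup_x {(y-b)*x - a*x^2}
FOC: (y - b) - 2a*x = 0 => x* = (y - b)/(2a)
x* = (5.4582 - 1)/(2*6) = 0.3715
f*(5.4582) = (y-b)^2/(4a) = (5.4582 - 1)^2/(4*6)
= 19.8755/24 = 0.8281


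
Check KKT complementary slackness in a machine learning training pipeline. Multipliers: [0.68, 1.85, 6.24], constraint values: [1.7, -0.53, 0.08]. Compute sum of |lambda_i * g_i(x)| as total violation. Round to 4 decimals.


KKT complementary slackness check:
lambda_1 * g_1 = 0.68 * 1.7 = 1.156
lambda_2 * g_2 = 1.85 * -0.53 = -0.9805
lambda_3 * g_3 = 6.24 * 0.08 = 0.4992
Total violation = 1.156 + 0.9805 + 0.4992 = 2.6357


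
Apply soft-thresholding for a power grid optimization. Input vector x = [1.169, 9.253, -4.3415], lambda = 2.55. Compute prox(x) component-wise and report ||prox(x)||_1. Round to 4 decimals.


Soft-thresholding with lambda = 2.55:
prox(1.169) = sign(1.169)*max(|1.169| - 2.55, 0) = 0.0
prox(9.253) = sign(9.253)*max(|9.253| - 2.55, 0) = 6.703
prox(-4.3415) = sign(-4.3415)*max(|-4.3415| - 2.55, 0) = -1.7915
prox(x) = [0.0, 6.703, -1.7915]
||prox(x)||_1 = 0.0 + 6.703 + 1.7915 = 8.4945


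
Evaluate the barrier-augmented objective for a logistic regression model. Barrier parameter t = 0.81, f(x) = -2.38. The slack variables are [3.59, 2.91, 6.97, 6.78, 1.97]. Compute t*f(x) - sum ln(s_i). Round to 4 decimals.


Step 1: Compute log-barrier.
ln values: [1.2782, 1.0682, 1.9416, 1.914, 0.678]
phi = -(1.2782 + 1.0682 + 1.9416 + 1.914 + 0.678) = -6.8799
Step 2: Compute augmented objective.
t*f(x) = 0.81*-2.38 = -1.9278
Total = -1.9278 - 6.8799 = -8.8077


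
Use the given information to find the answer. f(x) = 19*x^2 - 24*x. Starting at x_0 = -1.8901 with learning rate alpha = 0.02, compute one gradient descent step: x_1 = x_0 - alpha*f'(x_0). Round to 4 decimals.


We compute the gradient at x_0 and apply the update.
f'(x) = 38*x - 24
f'(-1.8901) = 38*-1.8901 - 24 = -95.8238
x_1 = -1.8901 - 0.02*-95.8238 = 0.0264


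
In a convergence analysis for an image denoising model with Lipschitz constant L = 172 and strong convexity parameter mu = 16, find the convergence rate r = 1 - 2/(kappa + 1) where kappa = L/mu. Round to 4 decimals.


Step 1: Compute the condition number.
kappa = L/mu = 172/16 = 10.75
Step 2: Compute the convergence rate.
r = 1 - 2/(kappa + 1) = 1 - 2*mu/(L + mu) = (L - mu)/(L + mu) = 156/188 = 0.8298


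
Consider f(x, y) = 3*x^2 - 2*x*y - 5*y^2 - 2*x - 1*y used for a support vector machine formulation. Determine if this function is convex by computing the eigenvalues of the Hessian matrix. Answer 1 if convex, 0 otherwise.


The Hessian of f(x,y) = 3*x^2 - 2*x*y - 5*y^2 - 2*x - 1*y is:
H = [[6, -2], [-2, -10]]
Trace = 6 - 10 = -4
Determinant = 6*-10 - (-2)^2 = -64
Discriminant = (-4)^2 - 4*-64 = 272.0
Eigenvalues: lambda_1 = -10.2462, lambda_2 = 6.2462
The function is not convex.

0


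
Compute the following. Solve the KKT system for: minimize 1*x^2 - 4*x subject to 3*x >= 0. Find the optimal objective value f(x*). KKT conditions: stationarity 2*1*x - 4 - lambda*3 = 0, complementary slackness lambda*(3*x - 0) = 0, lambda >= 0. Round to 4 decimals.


Step 1: Try lambda = 0 (constraint inactive).
Stationarity: 2*1*x - 4 = 0
x* = 4/(2*1) = 2.0
Check constraint: 3*2.0 = 6.0 >= 0 -- satisfied.
Step 2: Compute optimal value.
f(x*) = 1*2.0^2 - 4*2.0 = -4.0


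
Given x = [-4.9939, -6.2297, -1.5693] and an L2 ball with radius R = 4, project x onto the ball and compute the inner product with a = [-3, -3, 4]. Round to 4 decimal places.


Step 1: Compute ||x|| (intermediates to 6 decimals).
||x|| = sqrt((-4.9939)^2 + (-6.2297)^2 + (-1.5693)^2) = 8.137008
Step 2: Project.
Since ||x|| > R, scale = R/||x|| = 4/8.137008 = 0.491581, proj(x) = scale * x
proj(x) = [-2.454906, -3.062402, -0.771438]
Step 3: Dot product.
a^T * proj(x) = -3*(-2.454906) - 3*(-3.062402) + 4*(-0.771438) = 13.4662


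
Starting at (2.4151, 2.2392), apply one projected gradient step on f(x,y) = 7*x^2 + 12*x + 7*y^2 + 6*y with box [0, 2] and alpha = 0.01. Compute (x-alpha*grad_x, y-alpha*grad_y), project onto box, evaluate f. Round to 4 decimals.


Step 1: Compute gradient at (2.4151, 2.2392).
grad_x = 2*7*2.4151 + 12 = 45.8114
grad_y = 2*7*2.2392 + 6 = 37.3488
Step 2: Gradient step.
x_raw = 2.4151 - 0.01*45.8114 = 1.957
y_raw = 2.2392 - 0.01*37.3488 = 1.8657
Step 3: Project onto [0, 2].
x_proj = clip(1.957) = 1.957
y_proj = clip(1.8657) = 1.8657
Step 4: Evaluate f.
f(1.957, 1.8657) = 85.8528


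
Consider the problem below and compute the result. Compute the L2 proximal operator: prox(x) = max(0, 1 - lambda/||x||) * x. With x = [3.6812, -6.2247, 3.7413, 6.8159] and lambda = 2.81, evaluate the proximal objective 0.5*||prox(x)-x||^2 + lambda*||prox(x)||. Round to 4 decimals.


Step 1: Compute ||x||.
||x|| = 10.6185
Step 2: Compute scaling factor.
scale = max(0, 1 - 2.81/10.6185) = 0.7354
Step 3: prox(x) = [2.707, -4.5774, 2.7512, 5.0122]
||prox(x)|| = 7.8085
Step 4: Proximal objective.
0.5*||prox-x||^2 = 3.9481
lambda*||prox|| = 21.9419
Total = 25.8899


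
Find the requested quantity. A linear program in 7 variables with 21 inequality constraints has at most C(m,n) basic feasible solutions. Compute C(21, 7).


Each vertex corresponds to some choice of n active constraints out of m, so the number of vertices is at most C(m, n) = m! / (n!(m-n)!).
m = 21, n = 7
Numerator: 21 * 20 * 19 * 18 * 17 * 16 * 15
Denominator: 7! = 5040
C(21, 7) = 116280


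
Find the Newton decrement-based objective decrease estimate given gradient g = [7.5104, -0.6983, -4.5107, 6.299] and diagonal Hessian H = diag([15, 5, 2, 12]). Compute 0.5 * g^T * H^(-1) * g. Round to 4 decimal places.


Step 1: H is diagonal, so H^(-1) * g = [0.5007, -0.1397, -2.2554, 0.5249].
Step 2: g^T H^(-1) g = sum_i g_i^2 / H_ii
  = (7.5104)^2/15 + (-0.6983)^2/5 + (-4.5107)^2/2 + (6.299)^2/12
  = 3.7604 + 0.0975 + 10.1732 + 3.3065 = 17.3376
Step 3: Objective decrease = 0.5 * g^T H^(-1) g = 8.6688


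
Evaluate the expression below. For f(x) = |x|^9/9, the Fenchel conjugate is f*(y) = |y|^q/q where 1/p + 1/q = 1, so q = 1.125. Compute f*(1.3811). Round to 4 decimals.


The conjugate exponent q satisfies 1/p + 1/q = 1.
p = 9, so q = 9/(9 - 1) = 1.125
|y|^q = 1.3811^1.125 = 1.438
f*(1.3811) = 1.438 / 1.125 = 1.2782


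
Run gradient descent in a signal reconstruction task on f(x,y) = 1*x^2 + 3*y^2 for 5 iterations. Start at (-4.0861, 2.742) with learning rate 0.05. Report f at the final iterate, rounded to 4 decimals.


Gradient descent on f(x,y) = 1*x^2 + 3*y^2.
Starting point: (-4.0861, 2.742), alpha = 0.05
Step 1: grad_x = 2*1*-4.0861 = -8.1722, grad_y = 2*3*2.742 = 16.452
  x_1 = -4.0861 - 0.05*-8.1722 = -3.6775
  y_1 = 2.742 - 0.05*16.452 = 1.9194
Step 2: grad_x = 2*1*-3.6775 = -7.355, grad_y = 2*3*1.9194 = 11.5164
  x_2 = -3.6775 - 0.05*-7.355 = -3.3097
  y_2 = 1.9194 - 0.05*11.5164 = 1.3436
Step 3: grad_x = 2*1*-3.3097 = -6.6195, grad_y = 2*3*1.3436 = 8.0615
  x_3 = -3.3097 - 0.05*-6.6195 = -2.9788
  y_3 = 1.3436 - 0.05*8.0615 = 0.9405
Step 4: grad_x = 2*1*-2.9788 = -5.9575, grad_y = 2*3*0.9405 = 5.643
  x_4 = -2.9788 - 0.05*-5.9575 = -2.6809
  y_4 = 0.9405 - 0.05*5.643 = 0.6584
Step 5: grad_x = 2*1*-2.6809 = -5.3618, grad_y = 2*3*0.6584 = 3.9501
  x_5 = -2.6809 - 0.05*-5.3618 = -2.4128
  y_5 = 0.6584 - 0.05*3.9501 = 0.4608
f(-2.4128, 0.4608) = 1*(-2.4128)^2 + 3*0.4608^2 = 6.4588


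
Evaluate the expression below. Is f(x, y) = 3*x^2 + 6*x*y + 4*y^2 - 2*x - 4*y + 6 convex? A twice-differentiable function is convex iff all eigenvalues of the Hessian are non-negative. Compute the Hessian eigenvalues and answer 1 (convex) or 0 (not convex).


The Hessian of f(x,y) = 3*x^2 + 6*x*y + 4*y^2 - 2*x - 4*y + 6 is:
H = [[6, 6], [6, 8]]
Trace = 6 + 8 = 14
Determinant = 6*8 - (6)^2 = 12
Discriminant = (14)^2 - 4*12 = 148.0
Eigenvalues: lambda_1 = 0.9172, lambda_2 = 13.0828
The function is convex.

1


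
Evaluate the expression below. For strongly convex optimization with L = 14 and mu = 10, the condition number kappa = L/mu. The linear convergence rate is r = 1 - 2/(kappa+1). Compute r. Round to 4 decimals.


Step 1: Compute the condition number.
kappa = L/mu = 14/10 = 1.4
Step 2: Compute the convergence rate.
r = 1 - 2/(kappa + 1) = 1 - 2*mu/(L + mu) = (L - mu)/(L + mu) = 4/24 = 0.1667


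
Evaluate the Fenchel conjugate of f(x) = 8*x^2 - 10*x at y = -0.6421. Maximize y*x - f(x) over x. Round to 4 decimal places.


f*(y) = sup_x {y*x - a*x^2 - b*x} = sup_x {(y-b)*x - a*x^2}
FOC: (y - b) - 2a*x = 0 => x* = (y - b)/(2a)
x* = (-0.6421 + 10)/(2*8) = 0.5849
f*(-0.6421) = (y-b)^2/(4a) = (-0.6421 + 10)^2/(4*8)
= 87.5703/32 = 2.7366


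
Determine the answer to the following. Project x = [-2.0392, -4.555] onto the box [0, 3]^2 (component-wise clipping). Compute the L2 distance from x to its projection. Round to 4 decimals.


Project each component onto [0, 3].
clip(-2.0392) = 0.0, clip(-4.555) = 0.0
Projection = [0.0, 0.0]
Squared diffs: [4.1583, 20.748]
Distance = sqrt(24.9063) = 4.9906


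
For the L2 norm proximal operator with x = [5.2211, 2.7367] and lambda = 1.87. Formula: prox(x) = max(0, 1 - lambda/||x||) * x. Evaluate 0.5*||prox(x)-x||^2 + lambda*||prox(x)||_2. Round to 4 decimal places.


Step 1: Compute ||x||.
||x|| = 5.8949
Step 2: Compute scaling factor.
scale = max(0, 1 - 1.87/5.8949) = 0.6828
Step 3: prox(x) = [3.5648, 1.8685]
||prox(x)|| = 4.0249
Step 4: Proximal objective.
0.5*||prox-x||^2 = 1.7485
lambda*||prox|| = 7.5266
Total = 9.2749


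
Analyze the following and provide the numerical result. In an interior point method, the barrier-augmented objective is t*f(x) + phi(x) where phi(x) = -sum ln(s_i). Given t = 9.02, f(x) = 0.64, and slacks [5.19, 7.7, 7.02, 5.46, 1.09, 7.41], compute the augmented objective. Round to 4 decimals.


Step 1: Compute log-barrier.
ln values: [1.6467, 2.0412, 1.9488, 1.6974, 0.0862, 2.0028]
phi = -(1.6467 + 2.0412 + 1.9488 + 1.6974 + 0.0862 + 2.0028) = -9.4232
Step 2: Compute augmented objective.
t*f(x) = 9.02*0.64 = 5.7728
Total = 5.7728 - 9.4232 = -3.6504


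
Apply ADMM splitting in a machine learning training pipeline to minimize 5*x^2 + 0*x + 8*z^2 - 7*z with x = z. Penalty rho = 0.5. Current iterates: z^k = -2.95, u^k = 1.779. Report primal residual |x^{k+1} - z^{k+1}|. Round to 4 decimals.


ADMM iteration with rho = 0.5, z^k = -2.95, u^k = 1.779
Step 1: x-update.
Minimize 5*x^2 + 0*x + (0.5/2)*(x + 2.95 + 1.779)^2
FOC: (2*5 + 0.5)*x = 0 + 0.5*(-2.95 - 1.779)
x^{k+1} = -0.2252
Step 2: z-update.
Minimize 8*z^2 - 7*z + (0.5/2)*(-0.2252 - z + 1.779)^2
FOC: (2*8 + 0.5)*z = 7 + 0.5*(-0.2252 + 1.779)
z^{k+1} = 0.4713
Step 3: u-update.
u^{k+1} = 1.779 - 0.2252 - 0.4713 = 1.0825
Step 4: Primal residual = |-0.2252 - 0.4713| = 0.6965


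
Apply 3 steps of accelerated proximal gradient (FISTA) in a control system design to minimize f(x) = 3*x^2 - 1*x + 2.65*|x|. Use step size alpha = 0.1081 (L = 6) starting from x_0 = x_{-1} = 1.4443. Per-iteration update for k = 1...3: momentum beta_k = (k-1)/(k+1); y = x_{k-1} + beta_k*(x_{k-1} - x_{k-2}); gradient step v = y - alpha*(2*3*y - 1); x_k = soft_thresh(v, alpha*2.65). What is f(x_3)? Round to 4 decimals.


FISTA on f(x) = 3*x^2 - 1*x + 2.65*|x|
L = 6, alpha = 0.1081
Iteration 1: beta = 0.0, y = 1.4443 + 0.0*(1.4443 - 1.4443) = 1.4443
  grad(y) = 7.6658, v = y - alpha*grad = 0.6156
  prox(v) = soft_thresh(0.6156, 0.2865) = 0.3292
Iteration 2: beta = 0.3333, y = 0.3292 + 0.3333*(0.3292 - 1.4443) = -0.0426
  grad(y) = -1.2553, v = y - alpha*grad = 0.0931
  prox(v) = soft_thresh(0.0931, 0.2865) = 0.0
Iteration 3: beta = 0.5, y = 0.0 + 0.5*(0.0 - 0.3292) = -0.1646
  grad(y) = -1.9875, v = y - alpha*grad = 0.0503
  prox(v) = soft_thresh(0.0503, 0.2865) = 0.0
f(x_3) = 3*0.0^2 - 1*0.0 + 2.65*|0.0| = 0.0


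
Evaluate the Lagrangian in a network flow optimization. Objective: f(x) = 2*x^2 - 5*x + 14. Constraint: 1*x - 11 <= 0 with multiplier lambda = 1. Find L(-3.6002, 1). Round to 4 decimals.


Step 1: Evaluate f(x).
f(-3.6002) = 2*(-3.6002)^2 - 5*(-3.6002) + 14 = 57.9239
Step 2: Evaluate g(x).
g(-3.6002) = 1*-3.6002 - 11 = -14.6002
Step 3: Compute Lagrangian.
L = 57.9239 + 1*-14.6002 = 43.3237


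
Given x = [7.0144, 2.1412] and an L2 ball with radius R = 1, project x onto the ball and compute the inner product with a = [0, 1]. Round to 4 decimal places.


Step 1: Compute ||x|| (intermediates to 6 decimals).
||x|| = sqrt(7.0144^2 + 2.1412^2) = 7.333931
Step 2: Project.
Since ||x|| > R, scale = R/||x|| = 1/7.333931 = 0.136353, proj(x) = scale * x
proj(x) = [0.956434, 0.291959]
Step 3: Dot product.
a^T * proj(x) = 0*0.956434 + 1*0.291959 = 0.292


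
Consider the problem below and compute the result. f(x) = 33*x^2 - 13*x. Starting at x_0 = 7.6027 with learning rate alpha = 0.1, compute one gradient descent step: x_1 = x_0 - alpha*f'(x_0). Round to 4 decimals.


We compute the gradient at x_0 and apply the update.
f'(x) = 66*x - 13
f'(7.6027) = 66*7.6027 - 13 = 488.7782
x_1 = 7.6027 - 0.1*488.7782 = -41.2751


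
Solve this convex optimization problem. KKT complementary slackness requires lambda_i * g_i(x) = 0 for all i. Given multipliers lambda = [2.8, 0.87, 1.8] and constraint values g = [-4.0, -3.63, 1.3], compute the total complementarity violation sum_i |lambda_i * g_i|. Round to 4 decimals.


KKT complementary slackness check:
lambda_1 * g_1 = 2.8 * -4.0 = -11.2
lambda_2 * g_2 = 0.87 * -3.63 = -3.1581
lambda_3 * g_3 = 1.8 * 1.3 = 2.34
Total violation = 11.2 + 3.1581 + 2.34 = 16.6981


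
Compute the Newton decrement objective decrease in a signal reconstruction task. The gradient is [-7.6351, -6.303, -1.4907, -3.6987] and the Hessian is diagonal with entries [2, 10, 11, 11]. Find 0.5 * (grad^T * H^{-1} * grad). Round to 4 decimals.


Step 1: H is diagonal, so H^(-1) * g = [-3.8176, -0.6303, -0.1355, -0.3362].
Step 2: g^T H^(-1) g = sum_i g_i^2 / H_ii
  = (-7.6351)^2/2 + (-6.303)^2/10 + (-1.4907)^2/11 + (-3.6987)^2/11
  = 29.1474 + 3.9728 + 0.202 + 1.2437 = 34.5658
Step 3: Objective decrease = 0.5 * g^T H^(-1) g = 17.2829


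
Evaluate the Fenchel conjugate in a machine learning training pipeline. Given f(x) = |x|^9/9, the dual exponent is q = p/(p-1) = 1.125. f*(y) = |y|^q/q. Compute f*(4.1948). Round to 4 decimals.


The conjugate exponent q satisfies 1/p + 1/q = 1.
p = 9, so q = 9/(9 - 1) = 1.125
|y|^q = 4.1948^1.125 = 5.0182
f*(4.1948) = 5.0182 / 1.125 = 4.4606


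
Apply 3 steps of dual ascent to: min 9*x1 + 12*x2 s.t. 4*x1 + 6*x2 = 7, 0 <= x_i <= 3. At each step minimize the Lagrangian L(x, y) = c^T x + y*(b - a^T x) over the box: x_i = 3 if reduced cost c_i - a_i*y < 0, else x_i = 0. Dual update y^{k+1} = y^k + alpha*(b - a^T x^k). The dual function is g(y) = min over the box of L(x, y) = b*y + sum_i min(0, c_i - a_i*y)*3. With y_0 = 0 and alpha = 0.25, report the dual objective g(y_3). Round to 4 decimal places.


Dual ascent for LP: min 9*x1 + 12*x2, 4*x1 + 6*x2 = 7, 0 <= x_i <= 3
Step 1: y^k = 0.0, reduced costs: (9.0, 12.0)
  x^k = (0.0, 0.0), subgradient = b - a^T x = 7.0
  y^{k+1} = 0.0 + 0.25*7.0 = 1.75
Step 2: y^k = 1.75, reduced costs: (2.0, 1.5)
  x^k = (0.0, 0.0), subgradient = b - a^T x = 7.0
  y^{k+1} = 1.75 + 0.25*7.0 = 3.5
Step 3: y^k = 3.5, reduced costs: (-5.0, -9.0)
  x^k = (3.0, 3.0), subgradient = b - a^T x = -23.0
  y^{k+1} = 3.5 + 0.25*-23.0 = -2.25
Dual objective at y_3 = -2.25: reduced costs (18.0, 25.5), box minimizer x = (0.0, 0.0)
g(y_3) = b*y + (c1 - a1*y)*x1 + (c2 - a2*y)*x2 = 7*(-2.25) + 18.0*0.0 + 25.5*0.0 = -15.75 + 0.0 + 0.0 = -15.75


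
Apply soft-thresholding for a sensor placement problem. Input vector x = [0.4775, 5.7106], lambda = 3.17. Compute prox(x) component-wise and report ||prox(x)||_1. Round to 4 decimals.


Soft-thresholding with lambda = 3.17:
prox(0.4775) = sign(0.4775)*max(|0.4775| - 3.17, 0) = 0.0
prox(5.7106) = sign(5.7106)*max(|5.7106| - 3.17, 0) = 2.5406
prox(x) = [0.0, 2.5406]
||prox(x)||_1 = 0.0 + 2.5406 = 2.5406


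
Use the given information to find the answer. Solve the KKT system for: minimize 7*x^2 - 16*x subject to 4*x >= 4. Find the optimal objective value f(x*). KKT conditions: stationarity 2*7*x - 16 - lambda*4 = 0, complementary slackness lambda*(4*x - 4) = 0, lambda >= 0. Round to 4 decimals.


Step 1: Try lambda = 0 (constraint inactive).
Stationarity: 2*7*x - 16 = 0
x* = 16/(2*7) = 8/7 = 1.1429 (rounded; the exact value 8/7 is used below)
Check constraint: 4*1.1429 = 4.5716 >= 4 -- satisfied.
Step 2: Compute optimal value.
f(x*) = 7*(8/7)^2 - 16*(8/7) = -9.1429


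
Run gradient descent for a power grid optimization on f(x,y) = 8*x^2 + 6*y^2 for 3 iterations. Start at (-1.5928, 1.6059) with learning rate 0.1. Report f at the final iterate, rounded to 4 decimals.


Gradient descent on f(x,y) = 8*x^2 + 6*y^2.
Starting point: (-1.5928, 1.6059), alpha = 0.1
Step 1: grad_x = 2*8*-1.5928 = -25.4848, grad_y = 2*6*1.6059 = 19.2708
  x_1 = -1.5928 - 0.1*-25.4848 = 0.9557
  y_1 = 1.6059 - 0.1*19.2708 = -0.3212
Step 2: grad_x = 2*8*0.9557 = 15.2909, grad_y = 2*6*-0.3212 = -3.8542
  x_2 = 0.9557 - 0.1*15.2909 = -0.5734
  y_2 = -0.3212 - 0.1*-3.8542 = 0.0642
Step 3: grad_x = 2*8*-0.5734 = -9.1745, grad_y = 2*6*0.0642 = 0.7708
  x_3 = -0.5734 - 0.1*-9.1745 = 0.344
  y_3 = 0.0642 - 0.1*0.7708 = -0.0128
f(0.344, -0.0128) = 8*0.344^2 + 6*(-0.0128)^2 = 0.9479


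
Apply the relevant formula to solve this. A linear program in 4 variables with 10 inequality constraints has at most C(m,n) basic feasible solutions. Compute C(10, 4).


Each vertex corresponds to some choice of n active constraints out of m, so the number of vertices is at most C(m, n) = m! / (n!(m-n)!).
m = 10, n = 4
Numerator: 10 * 9 * 8 * 7
Denominator: 4! = 24
C(10, 4) = 210


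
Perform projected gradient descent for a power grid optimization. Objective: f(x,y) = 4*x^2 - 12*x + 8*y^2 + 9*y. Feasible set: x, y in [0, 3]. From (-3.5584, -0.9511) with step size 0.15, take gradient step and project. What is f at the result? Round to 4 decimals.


Step 1: Compute gradient at (-3.5584, -0.9511).
grad_x = 2*4*-3.5584 - 12 = -40.4672
grad_y = 2*8*-0.9511 + 9 = -6.2176
Step 2: Gradient step.
x_raw = -3.5584 - 0.15*-40.4672 = 2.5117
y_raw = -0.9511 - 0.15*-6.2176 = -0.0185
Step 3: Project onto [0, 3].
x_proj = clip(2.5117) = 2.5117
y_proj = clip(-0.0185) = 0.0
Step 4: Evaluate f.
f(2.5117, 0.0) = -4.906


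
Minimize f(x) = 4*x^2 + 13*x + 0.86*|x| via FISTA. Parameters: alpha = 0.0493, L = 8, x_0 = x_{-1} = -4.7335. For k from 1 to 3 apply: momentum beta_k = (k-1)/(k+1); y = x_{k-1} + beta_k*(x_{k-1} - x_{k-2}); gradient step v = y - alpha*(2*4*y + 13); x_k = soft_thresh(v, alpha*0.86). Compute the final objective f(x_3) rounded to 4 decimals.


FISTA on f(x) = 4*x^2 + 13*x + 0.86*|x|
L = 8, alpha = 0.0493
Iteration 1: beta = 0.0, y = -4.7335 + 0.0*(-4.7335 + 4.7335) = -4.7335
  grad(y) = -24.868, v = y - alpha*grad = -3.5075
  prox(v) = soft_thresh(-3.5075, 0.0424) = -3.4651
Iteration 2: beta = 0.3333, y = -3.4651 + 0.3333*(-3.4651 + 4.7335) = -3.0423
  grad(y) = -11.3385, v = y - alpha*grad = -2.4833
  prox(v) = soft_thresh(-2.4833, 0.0424) = -2.4409
Iteration 3: beta = 0.5, y = -2.4409 + 0.5*(-2.4409 + 3.4651) = -1.9288
  grad(y) = -2.4307, v = y - alpha*grad = -1.809
  prox(v) = soft_thresh(-1.809, 0.0424) = -1.7666
f(x_3) = 4*(-1.7666)^2 + 13*(-1.7666) + 0.86*|-1.7666| = -8.963


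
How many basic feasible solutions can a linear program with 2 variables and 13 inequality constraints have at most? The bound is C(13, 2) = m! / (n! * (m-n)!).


Each vertex corresponds to some choice of n active constraints out of m, so the number of vertices is at most C(m, n) = m! / (n!(m-n)!).
m = 13, n = 2
Numerator: 13 * 12
Denominator: 2! = 2
C(13, 2) = 78


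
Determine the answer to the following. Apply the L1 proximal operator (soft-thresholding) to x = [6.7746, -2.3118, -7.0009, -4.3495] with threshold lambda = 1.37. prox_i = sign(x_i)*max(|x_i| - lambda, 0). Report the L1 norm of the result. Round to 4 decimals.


Soft-thresholding with lambda = 1.37:
prox(6.7746) = sign(6.7746)*max(|6.7746| - 1.37, 0) = 5.4046
prox(-2.3118) = sign(-2.3118)*max(|-2.3118| - 1.37, 0) = -0.9418
prox(-7.0009) = sign(-7.0009)*max(|-7.0009| - 1.37, 0) = -5.6309
prox(-4.3495) = sign(-4.3495)*max(|-4.3495| - 1.37, 0) = -2.9795
prox(x) = [5.4046, -0.9418, -5.6309, -2.9795]
||prox(x)||_1 = 5.4046 + 0.9418 + 5.6309 + 2.9795 = 14.9568


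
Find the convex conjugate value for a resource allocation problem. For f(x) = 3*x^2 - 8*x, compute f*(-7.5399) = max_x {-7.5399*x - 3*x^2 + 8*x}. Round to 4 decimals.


f*(y) = sup_x {y*x - a*x^2 - b*x} = sup_x {(y-b)*x - a*x^2}
FOC: (y - b) - 2a*x = 0 => x* = (y - b)/(2a)
x* = (-7.5399 + 8)/(2*3) = 0.0767
f*(-7.5399) = (y-b)^2/(4a) = (-7.5399 + 8)^2/(4*3)
= 0.2117/12 = 0.0176


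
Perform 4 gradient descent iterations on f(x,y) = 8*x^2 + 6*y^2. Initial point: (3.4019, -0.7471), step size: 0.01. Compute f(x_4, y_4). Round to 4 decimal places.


Gradient descent on f(x,y) = 8*x^2 + 6*y^2.
Starting point: (3.4019, -0.7471), alpha = 0.01
Step 1: grad_x = 2*8*3.4019 = 54.4304, grad_y = 2*6*-0.7471 = -8.9652
  x_1 = 3.4019 - 0.01*54.4304 = 2.8576
  y_1 = -0.7471 - 0.01*-8.9652 = -0.6574
Step 2: grad_x = 2*8*2.8576 = 45.7215, grad_y = 2*6*-0.6574 = -7.8894
  x_2 = 2.8576 - 0.01*45.7215 = 2.4004
  y_2 = -0.6574 - 0.01*-7.8894 = -0.5786
Step 3: grad_x = 2*8*2.4004 = 38.4061, grad_y = 2*6*-0.5786 = -6.9427
  x_3 = 2.4004 - 0.01*38.4061 = 2.0163
  y_3 = -0.5786 - 0.01*-6.9427 = -0.5091
Step 4: grad_x = 2*8*2.0163 = 32.2611, grad_y = 2*6*-0.5091 = -6.1095
  x_4 = 2.0163 - 0.01*32.2611 = 1.6937
  y_4 = -0.5091 - 0.01*-6.1095 = -0.448
f(1.6937, -0.448) = 8*1.6937^2 + 6*(-0.448)^2 = 24.1536


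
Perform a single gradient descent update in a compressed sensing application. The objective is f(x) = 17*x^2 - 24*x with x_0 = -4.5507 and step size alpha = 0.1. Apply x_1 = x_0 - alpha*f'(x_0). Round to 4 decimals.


We compute the gradient at x_0 and apply the update.
f'(x) = 34*x - 24
f'(-4.5507) = 34*-4.5507 - 24 = -178.7238
x_1 = -4.5507 - 0.1*-178.7238 = 13.3217


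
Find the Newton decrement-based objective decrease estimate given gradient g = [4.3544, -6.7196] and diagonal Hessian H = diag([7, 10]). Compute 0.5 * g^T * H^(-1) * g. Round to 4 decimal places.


Step 1: H is diagonal, so H^(-1) * g = [0.6221, -0.672].
Step 2: g^T H^(-1) g = sum_i g_i^2 / H_ii
  = (4.3544)^2/7 + (-6.7196)^2/10
  = 2.7087 + 4.5153 = 7.224
Step 3: Objective decrease = 0.5 * g^T H^(-1) g = 3.612


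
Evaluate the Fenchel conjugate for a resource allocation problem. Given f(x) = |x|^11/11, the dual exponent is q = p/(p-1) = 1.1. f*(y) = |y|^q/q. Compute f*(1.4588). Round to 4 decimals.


The conjugate exponent q satisfies 1/p + 1/q = 1.
p = 11, so q = 11/(11 - 1) = 1.1
|y|^q = 1.4588^1.1 = 1.5149
f*(1.4588) = 1.5149 / 1.1 = 1.3772


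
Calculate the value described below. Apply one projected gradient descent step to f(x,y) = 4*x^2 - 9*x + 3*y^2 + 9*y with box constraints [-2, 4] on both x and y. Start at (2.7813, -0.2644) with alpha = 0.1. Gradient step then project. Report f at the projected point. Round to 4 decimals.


Step 1: Compute gradient at (2.7813, -0.2644).
grad_x = 2*4*2.7813 - 9 = 13.2504
grad_y = 2*3*-0.2644 + 9 = 7.4136
Step 2: Gradient step.
x_raw = 2.7813 - 0.1*13.2504 = 1.4563
y_raw = -0.2644 - 0.1*7.4136 = -1.0058
Step 3: Project onto [-2, 4].
x_proj = clip(1.4563) = 1.4563
y_proj = clip(-1.0058) = -1.0058
Step 4: Evaluate f.
f(1.4563, -1.0058) = -10.6407


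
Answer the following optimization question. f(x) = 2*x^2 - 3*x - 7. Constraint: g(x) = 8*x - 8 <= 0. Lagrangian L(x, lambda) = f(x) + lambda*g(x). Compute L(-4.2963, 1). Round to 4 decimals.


Step 1: Evaluate f(x).
f(-4.2963) = 2*(-4.2963)^2 - 3*(-4.2963) - 7 = 42.8053
Step 2: Evaluate g(x).
g(-4.2963) = 8*-4.2963 - 8 = -42.3704
Step 3: Compute Lagrangian.
L = 42.8053 + 1*-42.3704 = 0.4349


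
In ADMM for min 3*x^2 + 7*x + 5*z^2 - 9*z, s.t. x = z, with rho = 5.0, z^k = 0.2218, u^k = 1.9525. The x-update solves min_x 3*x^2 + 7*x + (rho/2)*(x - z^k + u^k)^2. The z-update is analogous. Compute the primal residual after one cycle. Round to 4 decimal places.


ADMM iteration with rho = 5.0, z^k = 0.2218, u^k = 1.9525
Step 1: x-update.
Minimize 3*x^2 + 7*x + (5.0/2)*(x - 0.2218 + 1.9525)^2
FOC: (2*3 + 5.0)*x = -7 + 5.0*(0.2218 - 1.9525)
x^{k+1} = -1.423
Step 2: z-update.
Minimize 5*z^2 - 9*z + (5.0/2)*(-1.423 - z + 1.9525)^2
FOC: (2*5 + 5.0)*z = 9 + 5.0*(-1.423 + 1.9525)
z^{k+1} = 0.7765
Step 3: u-update.
u^{k+1} = 1.9525 - 1.423 - 0.7765 = -0.247
Step 4: Primal residual = |-1.423 - 0.7765| = 2.1995
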